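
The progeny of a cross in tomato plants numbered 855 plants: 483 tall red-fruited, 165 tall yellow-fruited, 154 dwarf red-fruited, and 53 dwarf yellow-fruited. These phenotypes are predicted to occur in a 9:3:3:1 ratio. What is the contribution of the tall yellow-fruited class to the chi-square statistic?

Under the 9:3:3:1 hypothesis (Σ ratio = 16, N = 855):
  tall red-fruited: 855 × 9/16 = 480.9375
  tall yellow-fruited: 855 × 3/16 = 160.3125
  dwarf red-fruited: 855 × 3/16 = 160.3125
  dwarf yellow-fruited: 855 × 1/16 = 53.4375
Contribution of tall yellow-fruited: (165 − 160.3125)² / 160.3125 = 0.1371

0.137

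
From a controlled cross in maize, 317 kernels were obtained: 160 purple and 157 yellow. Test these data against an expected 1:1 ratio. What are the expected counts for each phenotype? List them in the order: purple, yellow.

Expected counts for N = 317 under a 1:1 ratio (total parts = 2):
  purple: 317 × 1/2 = 158.5
  yellow: 317 × 1/2 = 158.5

158.5, 158.5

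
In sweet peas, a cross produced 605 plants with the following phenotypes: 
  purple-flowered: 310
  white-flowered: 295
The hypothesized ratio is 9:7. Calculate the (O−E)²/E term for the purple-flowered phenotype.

2.700

Expected counts for N = 605 under a 9:7 ratio (total parts = 16):
  purple-flowered: 605 × 9/16 = 340.3125
  white-flowered: 605 × 7/16 = 264.6875
Contribution of purple-flowered: (310 − 340.3125)² / 340.3125 = 2.7000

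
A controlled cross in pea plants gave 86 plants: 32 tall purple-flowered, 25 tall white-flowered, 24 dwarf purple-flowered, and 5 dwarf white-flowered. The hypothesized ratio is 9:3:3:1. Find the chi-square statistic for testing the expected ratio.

14.300

Under the 9:3:3:1 hypothesis (Σ ratio = 16, N = 86):
  tall purple-flowered: 86 × 9/16 = 48.375
  tall white-flowered: 86 × 3/16 = 16.125
  dwarf purple-flowered: 86 × 3/16 = 16.125
  dwarf white-flowered: 86 × 1/16 = 5.375
χ² = Σ (O − E)² / E
  tall purple-flowered: (32 − 48.375)² / 48.375 = 5.5430
  tall white-flowered: (25 − 16.125)² / 16.125 = 4.8847
  dwarf purple-flowered: (24 − 16.125)² / 16.125 = 3.8459
  dwarf white-flowered: (5 − 5.375)² / 5.375 = 0.0262
χ² = 5.5430 + 4.8847 + 3.8459 + 0.0262 = 14.2998 ≈ 14.300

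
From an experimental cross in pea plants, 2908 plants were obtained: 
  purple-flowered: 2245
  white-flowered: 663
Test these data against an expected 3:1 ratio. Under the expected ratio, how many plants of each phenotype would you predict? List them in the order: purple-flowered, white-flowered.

2181, 727

The 3:1 ratio has 4 parts, so with N = 2908 the expected counts are:
  purple-flowered: 2908 × 3/4 = 2181
  white-flowered: 2908 × 1/4 = 727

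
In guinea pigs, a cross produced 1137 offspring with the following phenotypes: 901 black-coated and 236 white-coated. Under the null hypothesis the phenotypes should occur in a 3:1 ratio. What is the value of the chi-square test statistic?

Under the 3:1 hypothesis (Σ ratio = 4, N = 1137):
  black-coated: 1137 × 3/4 = 852.75
  white-coated: 1137 × 1/4 = 284.25
χ² = Σ (O − E)² / E
  black-coated: (901 − 852.75)² / 852.75 = 2.7301
  white-coated: (236 − 284.25)² / 284.25 = 8.1902
χ² = 2.7301 + 8.1902 = 10.9203 ≈ 10.920

10.920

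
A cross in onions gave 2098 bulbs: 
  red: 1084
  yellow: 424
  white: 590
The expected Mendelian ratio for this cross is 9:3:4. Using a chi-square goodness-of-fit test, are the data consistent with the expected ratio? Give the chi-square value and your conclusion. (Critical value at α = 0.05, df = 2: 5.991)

Total ratio parts = 16. Expected numbers out of 2098:
  red: 2098 × 9/16 = 1180.125
  yellow: 2098 × 3/16 = 393.375
  white: 2098 × 4/16 = 524.5
χ² = Σ (O − E)² / E
  red: (1084 − 1180.125)² / 1180.125 = 7.8297
  yellow: (424 − 393.375)² / 393.375 = 2.3842
  white: (590 − 524.5)² / 524.5 = 8.1797
χ² = 7.8297 + 2.3842 + 8.1797 = 18.3936 ≈ 18.394
Degrees of freedom = 3 − 1 = 2; critical value at α = 0.05 is 5.991.
Since 18.394 > 5.991, we reject the null hypothesis — the data do not fit the 9:3:4 ratio.

18.394; not consistent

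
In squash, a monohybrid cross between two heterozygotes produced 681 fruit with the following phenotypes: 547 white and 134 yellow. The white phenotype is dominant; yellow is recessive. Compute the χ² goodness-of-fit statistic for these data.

For a monohybrid cross between heterozygotes with complete dominance, the expected phenotypic ratio is 3:1.
Total ratio parts = 4. Expected numbers out of 681:
  white: 681 × 3/4 = 510.75
  yellow: 681 × 1/4 = 170.25
χ² = Σ (O − E)² / E
  white: (547 − 510.75)² / 510.75 = 2.5728
  yellow: (134 − 170.25)² / 170.25 = 7.7184
χ² = 2.5728 + 7.7184 = 10.2912 ≈ 10.291

10.291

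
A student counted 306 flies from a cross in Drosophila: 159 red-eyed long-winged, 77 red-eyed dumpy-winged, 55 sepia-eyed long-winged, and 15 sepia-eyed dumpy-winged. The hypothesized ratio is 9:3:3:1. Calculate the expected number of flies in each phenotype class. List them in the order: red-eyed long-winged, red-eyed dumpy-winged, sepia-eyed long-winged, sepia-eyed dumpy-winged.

Expected counts for N = 306 under a 9:3:3:1 ratio (total parts = 16):
  red-eyed long-winged: 306 × 9/16 = 172.125
  red-eyed dumpy-winged: 306 × 3/16 = 57.375
  sepia-eyed long-winged: 306 × 3/16 = 57.375
  sepia-eyed dumpy-winged: 306 × 1/16 = 19.125

172.125, 57.375, 57.375, 19.125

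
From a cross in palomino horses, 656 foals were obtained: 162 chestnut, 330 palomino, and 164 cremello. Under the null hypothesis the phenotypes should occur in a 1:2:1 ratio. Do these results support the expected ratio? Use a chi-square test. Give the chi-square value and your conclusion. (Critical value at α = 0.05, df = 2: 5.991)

0.037; consistent

Total ratio parts = 4. Expected numbers out of 656:
  chestnut: 656 × 1/4 = 164
  palomino: 656 × 2/4 = 328
  cremello: 656 × 1/4 = 164
χ² = Σ (O − E)² / E
  chestnut: (162 − 164)² / 164 = 0.0244
  palomino: (330 − 328)² / 328 = 0.0122
  cremello: (164 − 164)² / 164 = 0.0000
χ² = 0.0244 + 0.0122 + 0.0000 = 0.0366 ≈ 0.037
Degrees of freedom = 3 − 1 = 2; critical value at α = 0.05 is 5.991.
Since 0.037 < 5.991, we fail to reject the null hypothesis — the data are consistent with the 1:2:1 ratio.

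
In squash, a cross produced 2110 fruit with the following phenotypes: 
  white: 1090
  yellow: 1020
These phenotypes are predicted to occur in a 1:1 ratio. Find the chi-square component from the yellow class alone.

1.161

Expected counts for N = 2110 under a 1:1 ratio (total parts = 2):
  white: 2110 × 1/2 = 1055
  yellow: 2110 × 1/2 = 1055
Contribution of yellow: (1020 − 1055)² / 1055 = 1.1611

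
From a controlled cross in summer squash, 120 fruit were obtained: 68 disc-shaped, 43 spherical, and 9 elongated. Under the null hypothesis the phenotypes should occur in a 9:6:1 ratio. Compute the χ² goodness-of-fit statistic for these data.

Total ratio parts = 16. Expected numbers out of 120:
  disc-shaped: 120 × 9/16 = 67.5
  spherical: 120 × 6/16 = 45
  elongated: 120 × 1/16 = 7.5
χ² = Σ (O − E)² / E
  disc-shaped: (68 − 67.5)² / 67.5 = 0.0037
  spherical: (43 − 45)² / 45 = 0.0889
  elongated: (9 − 7.5)² / 7.5 = 0.3000
χ² = 0.0037 + 0.0889 + 0.3000 = 0.3926 ≈ 0.393

0.393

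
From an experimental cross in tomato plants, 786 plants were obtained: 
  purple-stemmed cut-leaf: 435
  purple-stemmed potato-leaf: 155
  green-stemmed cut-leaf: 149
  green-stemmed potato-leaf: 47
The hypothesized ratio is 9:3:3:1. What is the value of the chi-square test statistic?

Expected counts for N = 786 under a 9:3:3:1 ratio (total parts = 16):
  purple-stemmed cut-leaf: 786 × 9/16 = 442.125
  purple-stemmed potato-leaf: 786 × 3/16 = 147.375
  green-stemmed cut-leaf: 786 × 3/16 = 147.375
  green-stemmed potato-leaf: 786 × 1/16 = 49.125
χ² = Σ (O − E)² / E
  purple-stemmed cut-leaf: (435 − 442.125)² / 442.125 = 0.1148
  purple-stemmed potato-leaf: (155 − 147.375)² / 147.375 = 0.3945
  green-stemmed cut-leaf: (149 − 147.375)² / 147.375 = 0.0179
  green-stemmed potato-leaf: (47 − 49.125)² / 49.125 = 0.0919
χ² = 0.1148 + 0.3945 + 0.0179 + 0.0919 = 0.6191 ≈ 0.619

0.619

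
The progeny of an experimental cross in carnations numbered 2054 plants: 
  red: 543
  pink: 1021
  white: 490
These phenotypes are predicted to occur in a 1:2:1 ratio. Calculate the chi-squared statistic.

2.805

The 1:2:1 ratio has 4 parts, so with N = 2054 the expected counts are:
  red: 2054 × 1/4 = 513.5
  pink: 2054 × 2/4 = 1027
  white: 2054 × 1/4 = 513.5
χ² = Σ (O − E)² / E
  red: (543 − 513.5)² / 513.5 = 1.6947
  pink: (1021 − 1027)² / 1027 = 0.0351
  white: (490 − 513.5)² / 513.5 = 1.0755
χ² = 1.6947 + 0.0351 + 1.0755 = 2.8053 ≈ 2.805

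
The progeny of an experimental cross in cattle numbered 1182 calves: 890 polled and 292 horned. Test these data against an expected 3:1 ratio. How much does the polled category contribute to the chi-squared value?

Total ratio parts = 4. Expected numbers out of 1182:
  polled: 1182 × 3/4 = 886.5
  horned: 1182 × 1/4 = 295.5
Contribution of polled: (890 − 886.5)² / 886.5 = 0.0138

0.014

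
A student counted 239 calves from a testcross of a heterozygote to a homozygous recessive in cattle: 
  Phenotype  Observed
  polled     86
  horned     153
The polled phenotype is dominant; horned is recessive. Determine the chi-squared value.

A testcross of a heterozygote (Aa × aa) gives a 1:1 phenotypic ratio.
Under the 1:1 hypothesis (Σ ratio = 2, N = 239):
  polled: 239 × 1/2 = 119.5
  horned: 239 × 1/2 = 119.5
χ² = Σ (O − E)² / E
  polled: (86 − 119.5)² / 119.5 = 9.3912
  horned: (153 − 119.5)² / 119.5 = 9.3912
χ² = 9.3912 + 9.3912 = 18.7824 ≈ 18.782

18.782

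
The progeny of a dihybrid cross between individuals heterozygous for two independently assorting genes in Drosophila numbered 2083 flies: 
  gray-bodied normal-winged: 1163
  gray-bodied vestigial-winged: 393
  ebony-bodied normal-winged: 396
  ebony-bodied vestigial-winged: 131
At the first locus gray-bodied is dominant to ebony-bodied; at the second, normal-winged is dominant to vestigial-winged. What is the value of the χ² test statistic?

A dihybrid F₂ with independent assortment and complete dominance at both loci gives a 9:3:3:1 phenotypic ratio.
Total ratio parts = 16. Expected numbers out of 2083:
  gray-bodied normal-winged: 2083 × 9/16 = 1171.6875
  gray-bodied vestigial-winged: 2083 × 3/16 = 390.5625
  ebony-bodied normal-winged: 2083 × 3/16 = 390.5625
  ebony-bodied vestigial-winged: 2083 × 1/16 = 130.1875
χ² = Σ (O − E)² / E
  gray-bodied normal-winged: (1163 − 1171.6875)² / 1171.6875 = 0.0644
  gray-bodied vestigial-winged: (393 − 390.5625)² / 390.5625 = 0.0152
  ebony-bodied normal-winged: (396 − 390.5625)² / 390.5625 = 0.0757
  ebony-bodied vestigial-winged: (131 − 130.1875)² / 130.1875 = 0.0051
χ² = 0.0644 + 0.0152 + 0.0757 + 0.0051 = 0.1604 ≈ 0.160

0.160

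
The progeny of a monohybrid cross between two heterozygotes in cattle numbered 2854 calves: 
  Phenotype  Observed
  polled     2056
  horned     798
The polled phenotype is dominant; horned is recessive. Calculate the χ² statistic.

For a monohybrid cross between heterozygotes with complete dominance, the expected phenotypic ratio is 3:1.
Expected counts for N = 2854 under a 3:1 ratio (total parts = 4):
  polled: 2854 × 3/4 = 2140.5
  horned: 2854 × 1/4 = 713.5
χ² = Σ (O − E)² / E
  polled: (2056 − 2140.5)² / 2140.5 = 3.3358
  horned: (798 − 713.5)² / 713.5 = 10.0074
χ² = 3.3358 + 10.0074 = 13.3432 ≈ 13.343

13.343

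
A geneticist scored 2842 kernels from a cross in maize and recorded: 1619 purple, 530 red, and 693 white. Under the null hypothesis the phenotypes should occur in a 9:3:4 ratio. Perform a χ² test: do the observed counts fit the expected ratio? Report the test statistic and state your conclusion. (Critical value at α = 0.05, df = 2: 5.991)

Total ratio parts = 16. Expected numbers out of 2842:
  purple: 2842 × 9/16 = 1598.625
  red: 2842 × 3/16 = 532.875
  white: 2842 × 4/16 = 710.5
χ² = Σ (O − E)² / E
  purple: (1619 − 1598.625)² / 1598.625 = 0.2597
  red: (530 − 532.875)² / 532.875 = 0.0155
  white: (693 − 710.5)² / 710.5 = 0.4310
χ² = 0.2597 + 0.0155 + 0.4310 = 0.7062 ≈ 0.706
Degrees of freedom = 3 − 1 = 2; critical value at α = 0.05 is 5.991.
Since 0.706 < 5.991, we fail to reject the null hypothesis — the data are consistent with the 9:3:4 ratio.

0.706; consistent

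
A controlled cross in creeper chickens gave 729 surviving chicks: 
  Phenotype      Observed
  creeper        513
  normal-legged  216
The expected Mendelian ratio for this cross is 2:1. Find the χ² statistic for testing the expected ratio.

The 2:1 ratio has 3 parts, so with N = 729 the expected counts are:
  creeper: 729 × 2/3 = 486
  normal-legged: 729 × 1/3 = 243
χ² = Σ (O − E)² / E
  creeper: (513 − 486)² / 486 = 1.5000
  normal-legged: (216 − 243)² / 243 = 3.0000
χ² = 1.5000 + 3.0000 = 4.500

4.500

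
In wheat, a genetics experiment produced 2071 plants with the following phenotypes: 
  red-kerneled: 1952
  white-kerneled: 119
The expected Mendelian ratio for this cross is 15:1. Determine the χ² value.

Under the 15:1 hypothesis (Σ ratio = 16, N = 2071):
  red-kerneled: 2071 × 15/16 = 1941.5625
  white-kerneled: 2071 × 1/16 = 129.4375
χ² = Σ (O − E)² / E
  red-kerneled: (1952 − 1941.5625)² / 1941.5625 = 0.0561
  white-kerneled: (119 − 129.4375)² / 129.4375 = 0.8417
χ² = 0.0561 + 0.8417 = 0.8978 ≈ 0.898

0.898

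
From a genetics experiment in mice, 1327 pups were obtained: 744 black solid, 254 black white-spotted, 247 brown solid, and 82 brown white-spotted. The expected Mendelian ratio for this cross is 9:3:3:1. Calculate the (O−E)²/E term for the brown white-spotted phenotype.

Total ratio parts = 16. Expected numbers out of 1327:
  black solid: 1327 × 9/16 = 746.4375
  black white-spotted: 1327 × 3/16 = 248.8125
  brown solid: 1327 × 3/16 = 248.8125
  brown white-spotted: 1327 × 1/16 = 82.9375
Contribution of brown white-spotted: (82 − 82.9375)² / 82.9375 = 0.0106

0.011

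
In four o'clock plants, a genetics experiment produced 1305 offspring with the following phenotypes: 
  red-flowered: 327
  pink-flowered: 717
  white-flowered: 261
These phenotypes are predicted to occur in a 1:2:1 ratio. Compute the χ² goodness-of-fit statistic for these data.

19.428

Under the 1:2:1 hypothesis (Σ ratio = 4, N = 1305):
  red-flowered: 1305 × 1/4 = 326.25
  pink-flowered: 1305 × 2/4 = 652.5
  white-flowered: 1305 × 1/4 = 326.25
χ² = Σ (O − E)² / E
  red-flowered: (327 − 326.25)² / 326.25 = 0.0017
  pink-flowered: (717 − 652.5)² / 652.5 = 6.3759
  white-flowered: (261 − 326.25)² / 326.25 = 13.0500
χ² = 0.0017 + 6.3759 + 13.0500 = 19.4276 ≈ 19.428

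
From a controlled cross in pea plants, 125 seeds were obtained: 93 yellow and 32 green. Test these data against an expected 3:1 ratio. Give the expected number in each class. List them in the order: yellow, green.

Under the 3:1 hypothesis (Σ ratio = 4, N = 125):
  yellow: 125 × 3/4 = 93.75
  green: 125 × 1/4 = 31.25

93.75, 31.25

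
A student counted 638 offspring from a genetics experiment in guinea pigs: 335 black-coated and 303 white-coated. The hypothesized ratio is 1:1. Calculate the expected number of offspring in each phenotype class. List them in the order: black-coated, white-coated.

319, 319

The 1:1 ratio has 2 parts, so with N = 638 the expected counts are:
  black-coated: 638 × 1/2 = 319
  white-coated: 638 × 1/2 = 319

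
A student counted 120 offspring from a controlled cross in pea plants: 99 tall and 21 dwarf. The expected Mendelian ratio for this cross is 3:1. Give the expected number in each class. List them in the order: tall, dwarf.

90, 30

Expected counts for N = 120 under a 3:1 ratio (total parts = 4):
  tall: 120 × 3/4 = 90
  dwarf: 120 × 1/4 = 30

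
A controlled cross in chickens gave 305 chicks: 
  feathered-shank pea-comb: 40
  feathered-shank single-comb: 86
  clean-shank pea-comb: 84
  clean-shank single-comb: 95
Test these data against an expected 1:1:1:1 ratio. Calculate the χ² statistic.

23.879

The 1:1:1:1 ratio has 4 parts, so with N = 305 the expected counts are:
  feathered-shank pea-comb: 305 × 1/4 = 76.25
  feathered-shank single-comb: 305 × 1/4 = 76.25
  clean-shank pea-comb: 305 × 1/4 = 76.25
  clean-shank single-comb: 305 × 1/4 = 76.25
χ² = Σ (O − E)² / E
  feathered-shank pea-comb: (40 − 76.25)² / 76.25 = 17.2336
  feathered-shank single-comb: (86 − 76.25)² / 76.25 = 1.2467
  clean-shank pea-comb: (84 − 76.25)² / 76.25 = 0.7877
  clean-shank single-comb: (95 − 76.25)² / 76.25 = 4.6107
χ² = 17.2336 + 1.2467 + 0.7877 + 4.6107 = 23.8787 ≈ 23.879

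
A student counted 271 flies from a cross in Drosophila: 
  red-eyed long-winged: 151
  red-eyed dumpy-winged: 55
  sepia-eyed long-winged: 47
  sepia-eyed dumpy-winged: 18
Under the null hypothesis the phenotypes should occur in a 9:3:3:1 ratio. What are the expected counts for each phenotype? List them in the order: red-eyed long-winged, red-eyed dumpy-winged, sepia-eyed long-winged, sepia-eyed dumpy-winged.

152.4375, 50.8125, 50.8125, 16.9375

The 9:3:3:1 ratio has 16 parts, so with N = 271 the expected counts are:
  red-eyed long-winged: 271 × 9/16 = 152.4375
  red-eyed dumpy-winged: 271 × 3/16 = 50.8125
  sepia-eyed long-winged: 271 × 3/16 = 50.8125
  sepia-eyed dumpy-winged: 271 × 1/16 = 16.9375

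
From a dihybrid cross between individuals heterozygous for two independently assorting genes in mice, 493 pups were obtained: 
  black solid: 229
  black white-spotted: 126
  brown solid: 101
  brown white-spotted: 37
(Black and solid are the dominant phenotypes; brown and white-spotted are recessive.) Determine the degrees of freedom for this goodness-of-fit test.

A dihybrid F₂ with independent assortment and complete dominance at both loci gives a 9:3:3:1 phenotypic ratio.
A goodness-of-fit test with 4 phenotype classes has df = 4 − 1 = 3.

3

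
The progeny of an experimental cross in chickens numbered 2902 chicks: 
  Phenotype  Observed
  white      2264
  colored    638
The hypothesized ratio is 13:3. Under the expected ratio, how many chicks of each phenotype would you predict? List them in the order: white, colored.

2357.875, 544.125

Expected counts for N = 2902 under a 13:3 ratio (total parts = 16):
  white: 2902 × 13/16 = 2357.875
  colored: 2902 × 3/16 = 544.125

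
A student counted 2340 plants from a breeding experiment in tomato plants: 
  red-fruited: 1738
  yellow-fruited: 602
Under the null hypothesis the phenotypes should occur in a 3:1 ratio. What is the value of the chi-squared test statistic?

0.659

Under the 3:1 hypothesis (Σ ratio = 4, N = 2340):
  red-fruited: 2340 × 3/4 = 1755
  yellow-fruited: 2340 × 1/4 = 585
χ² = Σ (O − E)² / E
  red-fruited: (1738 − 1755)² / 1755 = 0.1647
  yellow-fruited: (602 − 585)² / 585 = 0.4940
χ² = 0.1647 + 0.4940 = 0.6587 ≈ 0.659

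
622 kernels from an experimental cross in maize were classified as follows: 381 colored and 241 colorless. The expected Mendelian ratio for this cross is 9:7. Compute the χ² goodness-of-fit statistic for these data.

Expected counts for N = 622 under a 9:7 ratio (total parts = 16):
  colored: 622 × 9/16 = 349.875
  colorless: 622 × 7/16 = 272.125
χ² = Σ (O − E)² / E
  colored: (381 − 349.875)² / 349.875 = 2.7689
  colorless: (241 − 272.125)² / 272.125 = 3.5600
χ² = 2.7689 + 3.5600 = 6.3289 ≈ 6.329

6.329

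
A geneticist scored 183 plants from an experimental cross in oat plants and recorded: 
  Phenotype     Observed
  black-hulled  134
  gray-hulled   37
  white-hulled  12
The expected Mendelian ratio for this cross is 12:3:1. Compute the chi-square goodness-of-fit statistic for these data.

0.315

The 12:3:1 ratio has 16 parts, so with N = 183 the expected counts are:
  black-hulled: 183 × 12/16 = 137.25
  gray-hulled: 183 × 3/16 = 34.3125
  white-hulled: 183 × 1/16 = 11.4375
χ² = Σ (O − E)² / E
  black-hulled: (134 − 137.25)² / 137.25 = 0.0770
  gray-hulled: (37 − 34.3125)² / 34.3125 = 0.2105
  white-hulled: (12 − 11.4375)² / 11.4375 = 0.0277
χ² = 0.0770 + 0.2105 + 0.0277 = 0.3152 ≈ 0.315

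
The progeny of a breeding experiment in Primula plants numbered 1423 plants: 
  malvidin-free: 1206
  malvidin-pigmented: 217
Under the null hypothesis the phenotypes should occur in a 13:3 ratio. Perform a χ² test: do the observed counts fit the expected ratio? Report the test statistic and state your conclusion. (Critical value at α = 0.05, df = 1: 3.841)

Under the 13:3 hypothesis (Σ ratio = 16, N = 1423):
  malvidin-free: 1423 × 13/16 = 1156.1875
  malvidin-pigmented: 1423 × 3/16 = 266.8125
χ² = Σ (O − E)² / E
  malvidin-free: (1206 − 1156.1875)² / 1156.1875 = 2.1461
  malvidin-pigmented: (217 − 266.8125)² / 266.8125 = 9.2997
χ² = 2.1461 + 9.2997 = 11.4458 ≈ 11.446
Degrees of freedom = 2 − 1 = 1; critical value at α = 0.05 is 3.841.
Since 11.446 > 3.841, we reject the null hypothesis — the data do not fit the 13:3 ratio.

11.446; not consistent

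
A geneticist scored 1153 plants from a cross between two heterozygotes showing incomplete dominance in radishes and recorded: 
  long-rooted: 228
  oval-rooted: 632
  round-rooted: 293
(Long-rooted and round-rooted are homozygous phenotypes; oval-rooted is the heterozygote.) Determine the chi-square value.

18.015

With incomplete dominance, a heterozygote × heterozygote cross gives a 1:2:1 phenotypic ratio.
Total ratio parts = 4. Expected numbers out of 1153:
  long-rooted: 1153 × 1/4 = 288.25
  oval-rooted: 1153 × 2/4 = 576.5
  round-rooted: 1153 × 1/4 = 288.25
χ² = Σ (O − E)² / E
  long-rooted: (228 − 288.25)² / 288.25 = 12.5935
  oval-rooted: (632 − 576.5)² / 576.5 = 5.3430
  round-rooted: (293 − 288.25)² / 288.25 = 0.0783
χ² = 12.5935 + 5.3430 + 0.0783 = 18.0148 ≈ 18.015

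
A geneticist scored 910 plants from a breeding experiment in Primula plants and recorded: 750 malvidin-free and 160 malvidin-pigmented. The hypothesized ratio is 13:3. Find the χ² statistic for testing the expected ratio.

Total ratio parts = 16. Expected numbers out of 910:
  malvidin-free: 910 × 13/16 = 739.375
  malvidin-pigmented: 910 × 3/16 = 170.625
χ² = Σ (O − E)² / E
  malvidin-free: (750 − 739.375)² / 739.375 = 0.1527
  malvidin-pigmented: (160 − 170.625)² / 170.625 = 0.6616
χ² = 0.1527 + 0.6616 = 0.8143 ≈ 0.814

0.814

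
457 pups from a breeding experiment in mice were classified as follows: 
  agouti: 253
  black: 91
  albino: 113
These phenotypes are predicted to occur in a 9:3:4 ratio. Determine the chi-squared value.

0.407

Expected counts for N = 457 under a 9:3:4 ratio (total parts = 16):
  agouti: 457 × 9/16 = 257.0625
  black: 457 × 3/16 = 85.6875
  albino: 457 × 4/16 = 114.25
χ² = Σ (O − E)² / E
  agouti: (253 − 257.0625)² / 257.0625 = 0.0642
  black: (91 − 85.6875)² / 85.6875 = 0.3294
  albino: (113 − 114.25)² / 114.25 = 0.0137
χ² = 0.0642 + 0.3294 + 0.0137 = 0.4073 ≈ 0.407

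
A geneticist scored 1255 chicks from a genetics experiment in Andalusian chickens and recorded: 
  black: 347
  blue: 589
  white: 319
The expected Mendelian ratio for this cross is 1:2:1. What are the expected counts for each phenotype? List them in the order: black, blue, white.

313.75, 627.5, 313.75

Under the 1:2:1 hypothesis (Σ ratio = 4, N = 1255):
  black: 1255 × 1/4 = 313.75
  blue: 1255 × 2/4 = 627.5
  white: 1255 × 1/4 = 313.75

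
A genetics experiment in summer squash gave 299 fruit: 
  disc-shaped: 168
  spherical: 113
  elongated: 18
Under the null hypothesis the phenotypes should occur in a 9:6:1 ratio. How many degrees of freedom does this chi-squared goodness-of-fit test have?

2

A goodness-of-fit test with 3 phenotype classes has df = 3 − 1 = 2.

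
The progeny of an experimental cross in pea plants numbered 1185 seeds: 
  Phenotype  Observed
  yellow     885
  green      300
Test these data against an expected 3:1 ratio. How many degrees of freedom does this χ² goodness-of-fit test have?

A goodness-of-fit test with 2 phenotype classes has df = 2 − 1 = 1.

1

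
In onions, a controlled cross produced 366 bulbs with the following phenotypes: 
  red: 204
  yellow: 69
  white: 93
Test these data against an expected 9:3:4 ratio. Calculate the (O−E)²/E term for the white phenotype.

0.025

Total ratio parts = 16. Expected numbers out of 366:
  red: 366 × 9/16 = 205.875
  yellow: 366 × 3/16 = 68.625
  white: 366 × 4/16 = 91.5
Contribution of white: (93 − 91.5)² / 91.5 = 0.0246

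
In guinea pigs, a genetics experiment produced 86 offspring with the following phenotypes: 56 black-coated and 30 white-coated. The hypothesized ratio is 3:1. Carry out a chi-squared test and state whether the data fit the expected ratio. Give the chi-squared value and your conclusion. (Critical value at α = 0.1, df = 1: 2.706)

4.481; not consistent

Expected counts for N = 86 under a 3:1 ratio (total parts = 4):
  black-coated: 86 × 3/4 = 64.5
  white-coated: 86 × 1/4 = 21.5
χ² = Σ (O − E)² / E
  black-coated: (56 − 64.5)² / 64.5 = 1.1202
  white-coated: (30 − 21.5)² / 21.5 = 3.3605
χ² = 1.1202 + 3.3605 = 4.4807 ≈ 4.481
Degrees of freedom = 2 − 1 = 1; critical value at α = 0.1 is 2.706.
Since 4.481 > 2.706, we reject the null hypothesis — the data do not fit the 3:1 ratio.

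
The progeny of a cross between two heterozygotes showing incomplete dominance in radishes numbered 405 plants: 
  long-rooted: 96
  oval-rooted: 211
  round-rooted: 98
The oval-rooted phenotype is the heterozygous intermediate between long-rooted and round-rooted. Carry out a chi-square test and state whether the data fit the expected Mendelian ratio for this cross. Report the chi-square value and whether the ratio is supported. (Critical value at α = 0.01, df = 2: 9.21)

0.733; consistent

With incomplete dominance, a heterozygote × heterozygote cross gives a 1:2:1 phenotypic ratio.
Total ratio parts = 4. Expected numbers out of 405:
  long-rooted: 405 × 1/4 = 101.25
  oval-rooted: 405 × 2/4 = 202.5
  round-rooted: 405 × 1/4 = 101.25
χ² = Σ (O − E)² / E
  long-rooted: (96 − 101.25)² / 101.25 = 0.2722
  oval-rooted: (211 − 202.5)² / 202.5 = 0.3568
  round-rooted: (98 − 101.25)² / 101.25 = 0.1043
χ² = 0.2722 + 0.3568 + 0.1043 = 0.7333 ≈ 0.733
Degrees of freedom = 3 − 1 = 2; critical value at α = 0.01 is 9.21.
Since 0.733 < 9.21, we fail to reject the null hypothesis — the data are consistent with the 1:2:1 ratio.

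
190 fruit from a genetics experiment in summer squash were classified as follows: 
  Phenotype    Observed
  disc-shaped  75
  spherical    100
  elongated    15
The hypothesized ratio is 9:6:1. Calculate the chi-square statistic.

Expected counts for N = 190 under a 9:6:1 ratio (total parts = 16):
  disc-shaped: 190 × 9/16 = 106.875
  spherical: 190 × 6/16 = 71.25
  elongated: 190 × 1/16 = 11.875
χ² = Σ (O − E)² / E
  disc-shaped: (75 − 106.875)² / 106.875 = 9.5066
  spherical: (100 − 71.25)² / 71.25 = 11.6009
  elongated: (15 − 11.875)² / 11.875 = 0.8224
χ² = 9.5066 + 11.6009 + 0.8224 = 21.9299 ≈ 21.930

21.930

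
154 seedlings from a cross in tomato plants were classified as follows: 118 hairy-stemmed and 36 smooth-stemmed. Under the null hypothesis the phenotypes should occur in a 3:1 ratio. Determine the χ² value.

Under the 3:1 hypothesis (Σ ratio = 4, N = 154):
  hairy-stemmed: 154 × 3/4 = 115.5
  smooth-stemmed: 154 × 1/4 = 38.5
χ² = Σ (O − E)² / E
  hairy-stemmed: (118 − 115.5)² / 115.5 = 0.0541
  smooth-stemmed: (36 − 38.5)² / 38.5 = 0.1623
χ² = 0.0541 + 0.1623 = 0.2164 ≈ 0.216

0.216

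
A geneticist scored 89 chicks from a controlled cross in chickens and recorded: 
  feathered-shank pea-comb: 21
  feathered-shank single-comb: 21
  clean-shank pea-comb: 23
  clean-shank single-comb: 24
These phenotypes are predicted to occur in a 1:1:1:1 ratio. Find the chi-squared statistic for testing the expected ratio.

The 1:1:1:1 ratio has 4 parts, so with N = 89 the expected counts are:
  feathered-shank pea-comb: 89 × 1/4 = 22.25
  feathered-shank single-comb: 89 × 1/4 = 22.25
  clean-shank pea-comb: 89 × 1/4 = 22.25
  clean-shank single-comb: 89 × 1/4 = 22.25
χ² = Σ (O − E)² / E
  feathered-shank pea-comb: (21 − 22.25)² / 22.25 = 0.0702
  feathered-shank single-comb: (21 − 22.25)² / 22.25 = 0.0702
  clean-shank pea-comb: (23 − 22.25)² / 22.25 = 0.0253
  clean-shank single-comb: (24 − 22.25)² / 22.25 = 0.1376
χ² = 0.0702 + 0.0702 + 0.0253 + 0.1376 = 0.3033 ≈ 0.303

0.303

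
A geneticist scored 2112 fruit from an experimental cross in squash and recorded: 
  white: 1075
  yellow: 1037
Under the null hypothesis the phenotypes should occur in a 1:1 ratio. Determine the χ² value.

Under the 1:1 hypothesis (Σ ratio = 2, N = 2112):
  white: 2112 × 1/2 = 1056
  yellow: 2112 × 1/2 = 1056
χ² = Σ (O − E)² / E
  white: (1075 − 1056)² / 1056 = 0.3419
  yellow: (1037 − 1056)² / 1056 = 0.3419
χ² = 0.3419 + 0.3419 = 0.6838 ≈ 0.684

0.684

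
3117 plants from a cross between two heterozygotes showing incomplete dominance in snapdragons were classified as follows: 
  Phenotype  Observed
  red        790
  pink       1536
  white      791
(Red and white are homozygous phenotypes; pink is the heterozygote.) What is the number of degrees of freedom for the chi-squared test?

2

With incomplete dominance, a heterozygote × heterozygote cross gives a 1:2:1 phenotypic ratio.
A goodness-of-fit test with 3 phenotype classes has df = 3 − 1 = 2.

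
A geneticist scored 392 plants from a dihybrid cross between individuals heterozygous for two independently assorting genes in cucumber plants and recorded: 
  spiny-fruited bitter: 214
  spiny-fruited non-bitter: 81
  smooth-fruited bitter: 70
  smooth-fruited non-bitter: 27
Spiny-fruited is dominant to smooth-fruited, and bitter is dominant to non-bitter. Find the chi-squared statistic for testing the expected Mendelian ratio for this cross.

A dihybrid F₂ with independent assortment and complete dominance at both loci gives a 9:3:3:1 phenotypic ratio.
The 9:3:3:1 ratio has 16 parts, so with N = 392 the expected counts are:
  spiny-fruited bitter: 392 × 9/16 = 220.5
  spiny-fruited non-bitter: 392 × 3/16 = 73.5
  smooth-fruited bitter: 392 × 3/16 = 73.5
  smooth-fruited non-bitter: 392 × 1/16 = 24.5
χ² = Σ (O − E)² / E
  spiny-fruited bitter: (214 − 220.5)² / 220.5 = 0.1916
  spiny-fruited non-bitter: (81 − 73.5)² / 73.5 = 0.7653
  smooth-fruited bitter: (70 − 73.5)² / 73.5 = 0.1667
  smooth-fruited non-bitter: (27 − 24.5)² / 24.5 = 0.2551
χ² = 0.1916 + 0.7653 + 0.1667 + 0.2551 = 1.3787 ≈ 1.379

1.379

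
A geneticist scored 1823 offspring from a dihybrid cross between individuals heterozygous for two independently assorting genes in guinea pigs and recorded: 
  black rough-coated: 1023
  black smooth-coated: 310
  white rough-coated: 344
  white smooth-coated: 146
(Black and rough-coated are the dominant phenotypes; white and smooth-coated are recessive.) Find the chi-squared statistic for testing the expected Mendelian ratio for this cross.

12.003

A dihybrid F₂ with independent assortment and complete dominance at both loci gives a 9:3:3:1 phenotypic ratio.
Total ratio parts = 16. Expected numbers out of 1823:
  black rough-coated: 1823 × 9/16 = 1025.4375
  black smooth-coated: 1823 × 3/16 = 341.8125
  white rough-coated: 1823 × 3/16 = 341.8125
  white smooth-coated: 1823 × 1/16 = 113.9375
χ² = Σ (O − E)² / E
  black rough-coated: (1023 − 1025.4375)² / 1025.4375 = 0.0058
  black smooth-coated: (310 − 341.8125)² / 341.8125 = 2.9608
  white rough-coated: (344 − 341.8125)² / 341.8125 = 0.0140
  white smooth-coated: (146 − 113.9375)² / 113.9375 = 9.0225
χ² = 0.0058 + 2.9608 + 0.0140 + 9.0225 = 12.0031 ≈ 12.003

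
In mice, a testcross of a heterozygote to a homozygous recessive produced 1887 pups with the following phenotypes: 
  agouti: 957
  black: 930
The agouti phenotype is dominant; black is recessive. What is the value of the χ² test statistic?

0.386

A testcross of a heterozygote (Aa × aa) gives a 1:1 phenotypic ratio.
Total ratio parts = 2. Expected numbers out of 1887:
  agouti: 1887 × 1/2 = 943.5
  black: 1887 × 1/2 = 943.5
χ² = Σ (O − E)² / E
  agouti: (957 − 943.5)² / 943.5 = 0.1932
  black: (930 − 943.5)² / 943.5 = 0.1932
χ² = 0.1932 + 0.1932 = 0.3864 ≈ 0.386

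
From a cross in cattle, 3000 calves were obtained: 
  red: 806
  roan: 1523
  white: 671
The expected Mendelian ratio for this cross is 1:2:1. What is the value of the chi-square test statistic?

Total ratio parts = 4. Expected numbers out of 3000:
  red: 3000 × 1/4 = 750
  roan: 3000 × 2/4 = 1500
  white: 3000 × 1/4 = 750
χ² = Σ (O − E)² / E
  red: (806 − 750)² / 750 = 4.1813
  roan: (1523 − 1500)² / 1500 = 0.3527
  white: (671 − 750)² / 750 = 8.3213
χ² = 4.1813 + 0.3527 + 8.3213 = 12.8553 ≈ 12.855

12.855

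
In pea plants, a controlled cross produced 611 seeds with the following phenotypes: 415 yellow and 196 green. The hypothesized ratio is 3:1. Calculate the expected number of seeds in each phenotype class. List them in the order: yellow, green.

458.25, 152.75

Expected counts for N = 611 under a 3:1 ratio (total parts = 4):
  yellow: 611 × 3/4 = 458.25
  green: 611 × 1/4 = 152.75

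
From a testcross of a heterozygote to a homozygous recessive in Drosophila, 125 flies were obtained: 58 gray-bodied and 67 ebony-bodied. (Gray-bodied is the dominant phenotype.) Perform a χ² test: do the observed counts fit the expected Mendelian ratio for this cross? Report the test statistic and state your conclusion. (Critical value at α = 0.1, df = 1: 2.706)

0.648; consistent

A testcross of a heterozygote (Aa × aa) gives a 1:1 phenotypic ratio.
The 1:1 ratio has 2 parts, so with N = 125 the expected counts are:
  gray-bodied: 125 × 1/2 = 62.5
  ebony-bodied: 125 × 1/2 = 62.5
χ² = Σ (O − E)² / E
  gray-bodied: (58 − 62.5)² / 62.5 = 0.3240
  ebony-bodied: (67 − 62.5)² / 62.5 = 0.3240
χ² = 0.3240 + 0.3240 = 0.648
Degrees of freedom = 2 − 1 = 1; critical value at α = 0.1 is 2.706.
Since 0.648 < 2.706, we fail to reject the null hypothesis — the data are consistent with the 1:1 ratio.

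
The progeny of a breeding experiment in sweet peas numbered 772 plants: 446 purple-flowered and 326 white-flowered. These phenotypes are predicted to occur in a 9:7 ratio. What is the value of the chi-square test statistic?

The 9:7 ratio has 16 parts, so with N = 772 the expected counts are:
  purple-flowered: 772 × 9/16 = 434.25
  white-flowered: 772 × 7/16 = 337.75
χ² = Σ (O − E)² / E
  purple-flowered: (446 − 434.25)² / 434.25 = 0.3179
  white-flowered: (326 − 337.75)² / 337.75 = 0.4088
χ² = 0.3179 + 0.4088 = 0.7267 ≈ 0.727

0.727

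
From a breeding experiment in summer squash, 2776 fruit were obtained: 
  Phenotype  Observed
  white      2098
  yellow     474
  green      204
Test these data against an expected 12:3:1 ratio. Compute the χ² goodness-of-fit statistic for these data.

The 12:3:1 ratio has 16 parts, so with N = 2776 the expected counts are:
  white: 2776 × 12/16 = 2082
  yellow: 2776 × 3/16 = 520.5
  green: 2776 × 1/16 = 173.5
χ² = Σ (O − E)² / E
  white: (2098 − 2082)² / 2082 = 0.1230
  yellow: (474 − 520.5)² / 520.5 = 4.1542
  green: (204 − 173.5)² / 173.5 = 5.3617
χ² = 0.1230 + 4.1542 + 5.3617 = 9.6389 ≈ 9.639

9.639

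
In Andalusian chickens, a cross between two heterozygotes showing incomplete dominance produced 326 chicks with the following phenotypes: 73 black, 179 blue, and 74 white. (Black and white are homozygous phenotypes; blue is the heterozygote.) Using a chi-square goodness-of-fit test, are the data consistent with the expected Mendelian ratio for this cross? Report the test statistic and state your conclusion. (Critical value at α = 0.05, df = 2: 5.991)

3.147; consistent

With incomplete dominance, a heterozygote × heterozygote cross gives a 1:2:1 phenotypic ratio.
Total ratio parts = 4. Expected numbers out of 326:
  black: 326 × 1/4 = 81.5
  blue: 326 × 2/4 = 163
  white: 326 × 1/4 = 81.5
χ² = Σ (O − E)² / E
  black: (73 − 81.5)² / 81.5 = 0.8865
  blue: (179 − 163)² / 163 = 1.5706
  white: (74 − 81.5)² / 81.5 = 0.6902
χ² = 0.8865 + 1.5706 + 0.6902 = 3.1473 ≈ 3.147
Degrees of freedom = 3 − 1 = 2; critical value at α = 0.05 is 5.991.
Since 3.147 < 5.991, we fail to reject the null hypothesis — the data are consistent with the 1:2:1 ratio.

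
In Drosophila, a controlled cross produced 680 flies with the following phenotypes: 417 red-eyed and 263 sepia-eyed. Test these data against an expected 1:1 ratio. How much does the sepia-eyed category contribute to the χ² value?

Under the 1:1 hypothesis (Σ ratio = 2, N = 680):
  red-eyed: 680 × 1/2 = 340
  sepia-eyed: 680 × 1/2 = 340
Contribution of sepia-eyed: (263 − 340)² / 340 = 17.4382

17.438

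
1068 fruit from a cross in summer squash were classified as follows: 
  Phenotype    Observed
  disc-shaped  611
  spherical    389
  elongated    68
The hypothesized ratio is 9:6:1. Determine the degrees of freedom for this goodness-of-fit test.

2

A goodness-of-fit test with 3 phenotype classes has df = 3 − 1 = 2.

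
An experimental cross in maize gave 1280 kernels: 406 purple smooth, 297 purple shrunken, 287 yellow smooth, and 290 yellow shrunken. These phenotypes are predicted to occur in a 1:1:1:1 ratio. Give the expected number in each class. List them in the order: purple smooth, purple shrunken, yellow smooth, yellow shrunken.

Total ratio parts = 4. Expected numbers out of 1280:
  purple smooth: 1280 × 1/4 = 320
  purple shrunken: 1280 × 1/4 = 320
  yellow smooth: 1280 × 1/4 = 320
  yellow shrunken: 1280 × 1/4 = 320

320, 320, 320, 320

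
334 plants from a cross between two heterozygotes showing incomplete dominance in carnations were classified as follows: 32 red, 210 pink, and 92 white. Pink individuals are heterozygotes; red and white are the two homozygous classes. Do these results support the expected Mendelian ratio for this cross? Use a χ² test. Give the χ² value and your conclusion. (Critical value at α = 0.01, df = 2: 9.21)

With incomplete dominance, a heterozygote × heterozygote cross gives a 1:2:1 phenotypic ratio.
Under the 1:2:1 hypothesis (Σ ratio = 4, N = 334):
  red: 334 × 1/4 = 83.5
  pink: 334 × 2/4 = 167
  white: 334 × 1/4 = 83.5
χ² = Σ (O − E)² / E
  red: (32 − 83.5)² / 83.5 = 31.7635
  pink: (210 − 167)² / 167 = 11.0719
  white: (92 − 83.5)² / 83.5 = 0.8653
χ² = 31.7635 + 11.0719 + 0.8653 = 43.7007 ≈ 43.701
Degrees of freedom = 3 − 1 = 2; critical value at α = 0.01 is 9.21.
Since 43.701 > 9.21, we reject the null hypothesis — the data do not fit the 1:2:1 ratio.

43.701; not consistent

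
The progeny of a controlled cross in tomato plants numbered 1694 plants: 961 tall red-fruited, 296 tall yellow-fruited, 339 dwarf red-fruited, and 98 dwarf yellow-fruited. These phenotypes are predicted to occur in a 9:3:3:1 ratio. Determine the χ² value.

Total ratio parts = 16. Expected numbers out of 1694:
  tall red-fruited: 1694 × 9/16 = 952.875
  tall yellow-fruited: 1694 × 3/16 = 317.625
  dwarf red-fruited: 1694 × 3/16 = 317.625
  dwarf yellow-fruited: 1694 × 1/16 = 105.875
χ² = Σ (O − E)² / E
  tall red-fruited: (961 − 952.875)² / 952.875 = 0.0693
  tall yellow-fruited: (296 − 317.625)² / 317.625 = 1.4723
  dwarf red-fruited: (339 − 317.625)² / 317.625 = 1.4385
  dwarf yellow-fruited: (98 − 105.875)² / 105.875 = 0.5857
χ² = 0.0693 + 1.4723 + 1.4385 + 0.5857 = 3.5658 ≈ 3.566

3.566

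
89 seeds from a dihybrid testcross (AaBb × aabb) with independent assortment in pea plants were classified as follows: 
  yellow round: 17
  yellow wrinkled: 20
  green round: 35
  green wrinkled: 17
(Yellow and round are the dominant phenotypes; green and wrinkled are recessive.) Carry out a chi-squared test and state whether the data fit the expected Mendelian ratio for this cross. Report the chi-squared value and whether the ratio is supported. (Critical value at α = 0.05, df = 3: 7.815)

10.011; not consistent

A dihybrid testcross with independent assortment gives a 1:1:1:1 ratio.
Expected counts for N = 89 under a 1:1:1:1 ratio (total parts = 4):
  yellow round: 89 × 1/4 = 22.25
  yellow wrinkled: 89 × 1/4 = 22.25
  green round: 89 × 1/4 = 22.25
  green wrinkled: 89 × 1/4 = 22.25
χ² = Σ (O − E)² / E
  yellow round: (17 − 22.25)² / 22.25 = 1.2388
  yellow wrinkled: (20 − 22.25)² / 22.25 = 0.2275
  green round: (35 − 22.25)² / 22.25 = 7.3062
  green wrinkled: (17 − 22.25)² / 22.25 = 1.2388
χ² = 1.2388 + 0.2275 + 7.3062 + 1.2388 = 10.0113 ≈ 10.011
Degrees of freedom = 4 − 1 = 3; critical value at α = 0.05 is 7.815.
Since 10.011 > 7.815, we reject the null hypothesis — the data do not fit the 1:1:1:1 ratio.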